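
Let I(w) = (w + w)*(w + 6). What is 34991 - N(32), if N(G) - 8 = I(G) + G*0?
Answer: 32551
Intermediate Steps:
I(w) = 2*w*(6 + w) (I(w) = (2*w)*(6 + w) = 2*w*(6 + w))
N(G) = 8 + 2*G*(6 + G) (N(G) = 8 + (2*G*(6 + G) + G*0) = 8 + (2*G*(6 + G) + 0) = 8 + 2*G*(6 + G))
34991 - N(32) = 34991 - (8 + 2*32*(6 + 32)) = 34991 - (8 + 2*32*38) = 34991 - (8 + 2432) = 34991 - 1*2440 = 34991 - 2440 = 32551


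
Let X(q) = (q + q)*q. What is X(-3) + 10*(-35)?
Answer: -332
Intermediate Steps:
X(q) = 2*q² (X(q) = (2*q)*q = 2*q²)
X(-3) + 10*(-35) = 2*(-3)² + 10*(-35) = 2*9 - 350 = 18 - 350 = -332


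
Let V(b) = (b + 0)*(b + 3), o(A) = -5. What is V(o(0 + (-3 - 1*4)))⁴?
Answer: 10000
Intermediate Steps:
V(b) = b*(3 + b)
V(o(0 + (-3 - 1*4)))⁴ = (-5*(3 - 5))⁴ = (-5*(-2))⁴ = 10⁴ = 10000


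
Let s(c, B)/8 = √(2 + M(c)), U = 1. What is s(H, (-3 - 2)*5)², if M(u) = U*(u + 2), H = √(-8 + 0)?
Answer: 256 + 128*I*√2 ≈ 256.0 + 181.02*I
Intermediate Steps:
H = 2*I*√2 (H = √(-8) = 2*I*√2 ≈ 2.8284*I)
M(u) = 2 + u (M(u) = 1*(u + 2) = 1*(2 + u) = 2 + u)
s(c, B) = 8*√(4 + c) (s(c, B) = 8*√(2 + (2 + c)) = 8*√(4 + c))
s(H, (-3 - 2)*5)² = (8*√(4 + 2*I*√2))² = 256 + 128*I*√2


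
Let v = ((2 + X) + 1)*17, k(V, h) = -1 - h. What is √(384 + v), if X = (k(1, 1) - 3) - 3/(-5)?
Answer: √9005/5 ≈ 18.979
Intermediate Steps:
X = -22/5 (X = ((-1 - 1*1) - 3) - 3/(-5) = ((-1 - 1) - 3) - 3*(-⅕) = (-2 - 3) + ⅗ = -5 + ⅗ = -22/5 ≈ -4.4000)
v = -119/5 (v = ((2 - 22/5) + 1)*17 = (-12/5 + 1)*17 = -7/5*17 = -119/5 ≈ -23.800)
√(384 + v) = √(384 - 119/5) = √(1801/5) = √9005/5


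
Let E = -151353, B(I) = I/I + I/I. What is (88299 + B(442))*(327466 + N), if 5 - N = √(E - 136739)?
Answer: 28916016771 - 176602*I*√72023 ≈ 2.8916e+10 - 4.7395e+7*I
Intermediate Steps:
B(I) = 2 (B(I) = 1 + 1 = 2)
N = 5 - 2*I*√72023 (N = 5 - √(-151353 - 136739) = 5 - √(-288092) = 5 - 2*I*√72023 ≈ 5.0 - 536.74*I)
(88299 + B(442))*(327466 + N) = (88299 + 2)*(327466 + (5 - 2*I*√72023)) = 88301*(327471 - 2*I*√72023) = 28916016771 - 176602*I*√72023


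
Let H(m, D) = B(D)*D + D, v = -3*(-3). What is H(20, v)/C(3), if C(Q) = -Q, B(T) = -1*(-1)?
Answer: -6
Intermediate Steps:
B(T) = 1
v = 9
H(m, D) = 2*D (H(m, D) = 1*D + D = D + D = 2*D)
H(20, v)/C(3) = (2*9)/((-1*3)) = 18/(-3) = 18*(-1/3) = -6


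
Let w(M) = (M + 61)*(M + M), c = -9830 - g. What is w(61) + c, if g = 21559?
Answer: -16505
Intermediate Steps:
c = -31389 (c = -9830 - 1*21559 = -9830 - 21559 = -31389)
w(M) = 2*M*(61 + M) (w(M) = (61 + M)*(2*M) = 2*M*(61 + M))
w(61) + c = 2*61*(61 + 61) - 31389 = 2*61*122 - 31389 = 14884 - 31389 = -16505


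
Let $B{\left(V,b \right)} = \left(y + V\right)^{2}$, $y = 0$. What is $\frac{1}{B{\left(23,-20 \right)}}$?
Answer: $\frac{1}{529} \approx 0.0018904$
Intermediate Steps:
$B{\left(V,b \right)} = V^{2}$ ($B{\left(V,b \right)} = \left(0 + V\right)^{2} = V^{2}$)
$\frac{1}{B{\left(23,-20 \right)}} = \frac{1}{23^{2}} = \frac{1}{529}$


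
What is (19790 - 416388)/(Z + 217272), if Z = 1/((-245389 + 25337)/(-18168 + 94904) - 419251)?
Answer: -1594912153898903/873755675767700 ≈ -1.8254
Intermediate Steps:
Z = -19184/8042966197 (Z = 1/(-220052/76736 - 419251) = 1/(-220052*1/76736 - 419251) = 1/(-55013/19184 - 419251) = 1/(-8042966197/19184) = -19184/8042966197 ≈ -2.3852e-6)
(19790 - 416388)/(Z + 217272) = (19790 - 416388)/(-19184/8042966197 + 217272) = -396598/1747511351535400/8042966197 = -396598*8042966197/1747511351535400 = -1594912153898903/873755675767700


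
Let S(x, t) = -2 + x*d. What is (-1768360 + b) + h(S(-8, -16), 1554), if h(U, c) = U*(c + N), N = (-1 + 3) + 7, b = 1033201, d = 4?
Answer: -788301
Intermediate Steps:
S(x, t) = -2 + 4*x (S(x, t) = -2 + x*4 = -2 + 4*x)
N = 9 (N = 2 + 7 = 9)
h(U, c) = U*(9 + c) (h(U, c) = U*(c + 9) = U*(9 + c))
(-1768360 + b) + h(S(-8, -16), 1554) = (-1768360 + 1033201) + (-2 + 4*(-8))*(9 + 1554) = -735159 + (-2 - 32)*1563 = -735159 - 34*1563 = -735159 - 53142 = -788301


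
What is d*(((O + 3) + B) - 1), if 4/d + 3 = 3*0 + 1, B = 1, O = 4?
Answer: -14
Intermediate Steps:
d = -2 (d = 4/(-3 + (3*0 + 1)) = 4/(-3 + (0 + 1)) = 4/(-3 + 1) = 4/(-2) = 4*(-1/2) = -2)
d*(((O + 3) + B) - 1) = -2*(((4 + 3) + 1) - 1) = -2*((7 + 1) - 1) = -2*(8 - 1) = -2*7 = -14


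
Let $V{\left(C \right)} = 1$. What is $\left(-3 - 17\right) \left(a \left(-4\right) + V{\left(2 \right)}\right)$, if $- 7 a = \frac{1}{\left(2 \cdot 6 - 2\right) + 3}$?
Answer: $- \frac{1900}{91} \approx -20.879$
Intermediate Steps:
$a = - \frac{1}{91}$ ($a = - \frac{1}{7 \left(\left(2 \cdot 6 - 2\right) + 3\right)} = - \frac{1}{7 \left(\left(12 - 2\right) + 3\right)} = - \frac{1}{7 \left(10 + 3\right)} = - \frac{1}{7 \cdot 13} = \left(- \frac{1}{7}\right) \frac{1}{13} = - \frac{1}{91} \approx -0.010989$)
$\left(-3 - 17\right) \left(a \left(-4\right) + V{\left(2 \right)}\right) = \left(-3 - 17\right) \left(\left(- \frac{1}{91}\right) \left(-4\right) + 1\right) = - 20 \left(\frac{4}{91} + 1\right) = \left(-20\right) \frac{95}{91} = - \frac{1900}{91}$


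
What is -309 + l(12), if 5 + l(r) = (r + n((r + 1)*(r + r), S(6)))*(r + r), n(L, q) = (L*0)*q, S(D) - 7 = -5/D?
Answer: -26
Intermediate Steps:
S(D) = 7 - 5/D
n(L, q) = 0 (n(L, q) = 0*q = 0)
l(r) = -5 + 2*r² (l(r) = -5 + (r + 0)*(r + r) = -5 + r*(2*r) = -5 + 2*r²)
-309 + l(12) = -309 + (-5 + 2*12²) = -309 + (-5 + 2*144) = -309 + (-5 + 288) = -309 + 283 = -26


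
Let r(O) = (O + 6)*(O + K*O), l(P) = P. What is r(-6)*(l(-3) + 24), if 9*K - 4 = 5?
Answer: 0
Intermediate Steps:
K = 1 (K = 4/9 + (⅑)*5 = 4/9 + 5/9 = 1)
r(O) = 2*O*(6 + O) (r(O) = (O + 6)*(O + 1*O) = (6 + O)*(O + O) = (6 + O)*(2*O) = 2*O*(6 + O))
r(-6)*(l(-3) + 24) = (2*(-6)*(6 - 6))*(-3 + 24) = (2*(-6)*0)*21 = 0*21 = 0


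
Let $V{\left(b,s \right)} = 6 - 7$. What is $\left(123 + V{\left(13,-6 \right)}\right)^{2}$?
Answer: $14884$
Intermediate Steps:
$V{\left(b,s \right)} = -1$ ($V{\left(b,s \right)} = 6 - 7 = -1$)
$\left(123 + V{\left(13,-6 \right)}\right)^{2} = \left(123 - 1\right)^{2} = 122^{2} = 14884$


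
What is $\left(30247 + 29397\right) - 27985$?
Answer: $31659$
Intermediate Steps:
$\left(30247 + 29397\right) - 27985 = 59644 - 27985 = 31659$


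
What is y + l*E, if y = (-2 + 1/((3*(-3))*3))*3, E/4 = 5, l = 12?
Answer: 2105/9 ≈ 233.89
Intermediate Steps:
E = 20 (E = 4*5 = 20)
y = -55/9 (y = (-2 + 1/(-9*3))*3 = (-2 + 1/(-27))*3 = (-2 - 1/27)*3 = -55/27*3 = -55/9 ≈ -6.1111)
y + l*E = -55/9 + 12*20 = -55/9 + 240 = 2105/9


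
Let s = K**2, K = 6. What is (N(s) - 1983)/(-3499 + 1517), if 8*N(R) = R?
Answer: 3957/3964 ≈ 0.99823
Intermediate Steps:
s = 36 (s = 6**2 = 36)
N(R) = R/8
(N(s) - 1983)/(-3499 + 1517) = ((1/8)*36 - 1983)/(-3499 + 1517) = (9/2 - 1983)/(-1982) = -3957/2*(-1/1982) = 3957/3964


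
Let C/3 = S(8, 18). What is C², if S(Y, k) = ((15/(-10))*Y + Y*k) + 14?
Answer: 191844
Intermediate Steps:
S(Y, k) = 14 - 3*Y/2 + Y*k (S(Y, k) = ((15*(-⅒))*Y + Y*k) + 14 = (-3*Y/2 + Y*k) + 14 = 14 - 3*Y/2 + Y*k)
C = 438 (C = 3*(14 - 3/2*8 + 8*18) = 3*(14 - 12 + 144) = 3*146 = 438)
C² = 438² = 191844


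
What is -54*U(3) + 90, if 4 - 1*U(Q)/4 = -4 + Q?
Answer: -990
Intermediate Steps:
U(Q) = 32 - 4*Q (U(Q) = 16 - 4*(-4 + Q) = 16 + (16 - 4*Q) = 32 - 4*Q)
-54*U(3) + 90 = -54*(32 - 4*3) + 90 = -54*(32 - 12) + 90 = -54*20 + 90 = -1080 + 90 = -990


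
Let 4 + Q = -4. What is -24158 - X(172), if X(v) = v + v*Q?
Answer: -22954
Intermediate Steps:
Q = -8 (Q = -4 - 4 = -8)
X(v) = -7*v (X(v) = v + v*(-8) = v - 8*v = -7*v)
-24158 - X(172) = -24158 - (-7)*172 = -24158 - 1*(-1204) = -24158 + 1204 = -22954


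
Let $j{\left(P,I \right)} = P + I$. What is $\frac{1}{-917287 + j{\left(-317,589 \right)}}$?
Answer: $- \frac{1}{917015} \approx -1.0905 \cdot 10^{-6}$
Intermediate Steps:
$j{\left(P,I \right)} = I + P$
$\frac{1}{-917287 + j{\left(-317,589 \right)}} = \frac{1}{-917287 + \left(589 - 317\right)} = \frac{1}{-917287 + 272} = \frac{1}{-917015} = - \frac{1}{917015}$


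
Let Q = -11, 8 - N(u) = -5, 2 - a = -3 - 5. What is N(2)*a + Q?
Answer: 119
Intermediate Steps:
a = 10 (a = 2 - (-3 - 5) = 2 - 1*(-8) = 2 + 8 = 10)
N(u) = 13 (N(u) = 8 - 1*(-5) = 8 + 5 = 13)
N(2)*a + Q = 13*10 - 11 = 130 - 11 = 119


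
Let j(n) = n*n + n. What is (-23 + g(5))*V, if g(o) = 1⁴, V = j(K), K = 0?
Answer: 0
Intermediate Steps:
j(n) = n + n² (j(n) = n² + n = n + n²)
V = 0 (V = 0*(1 + 0) = 0*1 = 0)
g(o) = 1
(-23 + g(5))*V = (-23 + 1)*0 = -22*0 = 0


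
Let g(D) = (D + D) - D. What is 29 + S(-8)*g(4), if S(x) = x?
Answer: -3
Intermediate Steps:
g(D) = D (g(D) = 2*D - D = D)
29 + S(-8)*g(4) = 29 - 8*4 = 29 - 32 = -3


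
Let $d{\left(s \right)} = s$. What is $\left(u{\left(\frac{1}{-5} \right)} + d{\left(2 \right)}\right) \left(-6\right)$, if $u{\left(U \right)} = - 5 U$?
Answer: $-18$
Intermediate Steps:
$\left(u{\left(\frac{1}{-5} \right)} + d{\left(2 \right)}\right) \left(-6\right) = \left(- \frac{5}{-5} + 2\right) \left(-6\right) = \left(\left(-5\right) \left(- \frac{1}{5}\right) + 2\right) \left(-6\right) = \left(1 + 2\right) \left(-6\right) = 3 \left(-6\right) = -18$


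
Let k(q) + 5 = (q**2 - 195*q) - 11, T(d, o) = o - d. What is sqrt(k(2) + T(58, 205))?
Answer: I*sqrt(255) ≈ 15.969*I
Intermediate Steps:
k(q) = -16 + q**2 - 195*q (k(q) = -5 + ((q**2 - 195*q) - 11) = -5 + (-11 + q**2 - 195*q) = -16 + q**2 - 195*q)
sqrt(k(2) + T(58, 205)) = sqrt((-16 + 2**2 - 195*2) + (205 - 1*58)) = sqrt((-16 + 4 - 390) + (205 - 58)) = sqrt(-402 + 147) = sqrt(-255) = I*sqrt(255)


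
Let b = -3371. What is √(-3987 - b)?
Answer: 2*I*√154 ≈ 24.819*I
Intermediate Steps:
√(-3987 - b) = √(-3987 - 1*(-3371)) = √(-3987 + 3371) = √(-616) = 2*I*√154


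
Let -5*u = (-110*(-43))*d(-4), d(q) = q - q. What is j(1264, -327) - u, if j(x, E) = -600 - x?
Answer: -1864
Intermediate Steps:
d(q) = 0
u = 0 (u = -(-110*(-43))*0/5 = -946*0 = -⅕*0 = 0)
j(1264, -327) - u = (-600 - 1*1264) - 1*0 = (-600 - 1264) + 0 = -1864 + 0 = -1864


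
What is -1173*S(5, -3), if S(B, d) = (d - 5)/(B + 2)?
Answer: 9384/7 ≈ 1340.6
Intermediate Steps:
S(B, d) = (-5 + d)/(2 + B)
-1173*S(5, -3) = -1173*(-5 - 3)/(2 + 5) = -1173*(-8)/7 = -1173*(-8/7) = 9384/7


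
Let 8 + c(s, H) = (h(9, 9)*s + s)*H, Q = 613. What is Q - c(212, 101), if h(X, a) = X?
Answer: -213499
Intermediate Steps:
c(s, H) = -8 + 10*H*s (c(s, H) = -8 + (9*s + s)*H = -8 + (10*s)*H = -8 + 10*H*s)
Q - c(212, 101) = 613 - (-8 + 10*101*212) = 613 - (-8 + 214120) = 613 - 1*214112 = 613 - 214112 = -213499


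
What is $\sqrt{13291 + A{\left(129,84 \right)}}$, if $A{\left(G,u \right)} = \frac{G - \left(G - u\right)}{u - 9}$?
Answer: $\frac{\sqrt{332303}}{5} \approx 115.29$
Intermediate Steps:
$A{\left(G,u \right)} = \frac{u}{-9 + u}$
$\sqrt{13291 + A{\left(129,84 \right)}} = \sqrt{13291 + \frac{84}{-9 + 84}} = \sqrt{13291 + \frac{84}{75}} = \sqrt{13291 + 84 \cdot \frac{1}{75}} = \sqrt{13291 + \frac{28}{25}} = \sqrt{\frac{332303}{25}} = \frac{\sqrt{332303}}{5}$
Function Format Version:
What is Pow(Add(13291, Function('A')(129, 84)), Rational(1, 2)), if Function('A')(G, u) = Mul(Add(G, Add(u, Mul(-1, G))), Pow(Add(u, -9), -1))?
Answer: Mul(Rational(1, 5), Pow(332303, Rational(1, 2))) ≈ 115.29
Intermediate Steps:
Function('A')(G, u) = Mul(u, Pow(Add(-9, u), -1))
Pow(Add(13291, Function('A')(129, 84)), Rational(1, 2)) = Pow(Add(13291, Mul(84, Pow(Add(-9, 84), -1))), Rational(1, 2)) = Pow(Add(13291, Mul(84, Pow(75, -1))), Rational(1, 2)) = Pow(Add(13291, Mul(84, Rational(1, 75))), Rational(1, 2)) = Pow(Add(13291, Rational(28, 25)), Rational(1, 2)) = Pow(Rational(332303, 25), Rational(1, 2)) = Mul(Rational(1, 5), Pow(332303, Rational(1, 2)))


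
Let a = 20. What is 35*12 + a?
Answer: 440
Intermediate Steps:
35*12 + a = 35*12 + 20 = 420 + 20 = 440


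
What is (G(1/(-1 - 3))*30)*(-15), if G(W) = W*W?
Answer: -225/8 ≈ -28.125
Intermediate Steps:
G(W) = W²
(G(1/(-1 - 3))*30)*(-15) = ((1/(-1 - 3))²*30)*(-15) = ((1/(-4))²*30)*(-15) = ((-¼)²*30)*(-15) = ((1/16)*30)*(-15) = (15/8)*(-15) = -225/8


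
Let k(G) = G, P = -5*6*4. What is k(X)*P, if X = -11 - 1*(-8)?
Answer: 360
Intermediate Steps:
P = -120 (P = -30*4 = -120)
X = -3 (X = -11 + 8 = -3)
k(X)*P = -3*(-120) = 360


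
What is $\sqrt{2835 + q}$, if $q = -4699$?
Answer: $2 i \sqrt{466} \approx 43.174 i$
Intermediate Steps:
$\sqrt{2835 + q} = \sqrt{2835 - 4699} = \sqrt{-1864} = 2 i \sqrt{466}$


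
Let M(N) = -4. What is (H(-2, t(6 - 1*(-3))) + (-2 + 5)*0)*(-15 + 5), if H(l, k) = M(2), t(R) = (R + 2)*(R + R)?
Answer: 40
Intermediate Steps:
t(R) = 2*R*(2 + R) (t(R) = (2 + R)*(2*R) = 2*R*(2 + R))
H(l, k) = -4
(H(-2, t(6 - 1*(-3))) + (-2 + 5)*0)*(-15 + 5) = (-4 + (-2 + 5)*0)*(-15 + 5) = (-4 + 3*0)*(-10) = (-4 + 0)*(-10) = -4*(-10) = 40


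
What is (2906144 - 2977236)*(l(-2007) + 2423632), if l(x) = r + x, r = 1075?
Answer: -172234588400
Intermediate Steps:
l(x) = 1075 + x
(2906144 - 2977236)*(l(-2007) + 2423632) = (2906144 - 2977236)*((1075 - 2007) + 2423632) = -71092*(-932 + 2423632) = -71092*2422700 = -172234588400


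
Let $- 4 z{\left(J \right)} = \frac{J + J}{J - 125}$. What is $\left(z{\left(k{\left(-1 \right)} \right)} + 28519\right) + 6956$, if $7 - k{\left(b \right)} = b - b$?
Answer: $\frac{8372107}{236} \approx 35475.0$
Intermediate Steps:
$k{\left(b \right)} = 7$ ($k{\left(b \right)} = 7 - \left(b - b\right) = 7 - 0 = 7 + 0 = 7$)
$z{\left(J \right)} = - \frac{J}{2 \left(-125 + J\right)}$ ($z{\left(J \right)} = - \frac{\left(J + J\right) \frac{1}{J - 125}}{4} = - \frac{2 J \frac{1}{-125 + J}}{4} = - \frac{J}{2 \left(-125 + J\right)}$)
$\left(z{\left(k{\left(-1 \right)} \right)} + 28519\right) + 6956 = \left(\left(-1\right) 7 \frac{1}{-250 + 2 \cdot 7} + 28519\right) + 6956 = \left(\left(-1\right) 7 \frac{1}{-250 + 14} + 28519\right) + 6956 = \left(\left(-1\right) 7 \frac{1}{-236} + 28519\right) + 6956 = \left(\left(-1\right) 7 \left(- \frac{1}{236}\right) + 28519\right) + 6956 = \left(\frac{7}{236} + 28519\right) + 6956 = \frac{6730491}{236} + 6956 = \frac{8372107}{236}$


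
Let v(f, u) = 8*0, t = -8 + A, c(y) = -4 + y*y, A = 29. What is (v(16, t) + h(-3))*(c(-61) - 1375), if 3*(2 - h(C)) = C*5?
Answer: 16394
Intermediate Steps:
c(y) = -4 + y²
t = 21 (t = -8 + 29 = 21)
h(C) = 2 - 5*C/3 (h(C) = 2 - C*5/3 = 2 - 5*C/3)
v(f, u) = 0
(v(16, t) + h(-3))*(c(-61) - 1375) = (0 + (2 - 5/3*(-3)))*((-4 + (-61)²) - 1375) = (0 + (2 + 5))*((-4 + 3721) - 1375) = (0 + 7)*(3717 - 1375) = 7*2342 = 16394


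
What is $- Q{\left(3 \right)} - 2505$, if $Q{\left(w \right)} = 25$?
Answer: $-2530$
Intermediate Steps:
$- Q{\left(3 \right)} - 2505 = \left(-1\right) 25 - 2505 = -25 - 2505 = -2530$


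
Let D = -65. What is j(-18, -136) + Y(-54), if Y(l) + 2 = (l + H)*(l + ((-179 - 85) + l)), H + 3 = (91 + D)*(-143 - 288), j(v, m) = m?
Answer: 4189698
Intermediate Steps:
H = -11209 (H = -3 + (91 - 65)*(-143 - 288) = -3 + 26*(-431) = -3 - 11206 = -11209)
Y(l) = -2 + (-11209 + l)*(-264 + 2*l) (Y(l) = -2 + (l - 11209)*(l + ((-179 - 85) + l)) = -2 + (-11209 + l)*(l + (-264 + l)) = -2 + (-11209 + l)*(-264 + 2*l))
j(-18, -136) + Y(-54) = -136 + (2959174 - 22682*(-54) + 2*(-54)**2) = -136 + (2959174 + 1224828 + 2*2916) = -136 + (2959174 + 1224828 + 5832) = -136 + 4189834 = 4189698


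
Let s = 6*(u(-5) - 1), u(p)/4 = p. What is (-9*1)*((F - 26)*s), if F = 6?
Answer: -22680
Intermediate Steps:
u(p) = 4*p
s = -126 (s = 6*(4*(-5) - 1) = 6*(-20 - 1) = 6*(-21) = -126)
(-9*1)*((F - 26)*s) = (-9*1)*((6 - 26)*(-126)) = -(-180)*(-126) = -9*2520 = -22680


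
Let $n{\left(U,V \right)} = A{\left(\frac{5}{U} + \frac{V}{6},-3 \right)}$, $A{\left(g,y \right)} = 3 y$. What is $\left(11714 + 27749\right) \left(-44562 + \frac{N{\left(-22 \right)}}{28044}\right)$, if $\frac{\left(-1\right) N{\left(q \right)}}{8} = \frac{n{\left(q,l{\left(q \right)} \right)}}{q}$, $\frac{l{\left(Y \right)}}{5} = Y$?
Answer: $- \frac{793106144983}{451} \approx -1.7586 \cdot 10^{9}$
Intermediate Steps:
$l{\left(Y \right)} = 5 Y$
$n{\left(U,V \right)} = -9$ ($n{\left(U,V \right)} = 3 \left(-3\right) = -9$)
$N{\left(q \right)} = \frac{72}{q}$ ($N{\left(q \right)} = - 8 \left(- \frac{9}{q}\right) = \frac{72}{q}$)
$\left(11714 + 27749\right) \left(-44562 + \frac{N{\left(-22 \right)}}{28044}\right) = \left(11714 + 27749\right) \left(-44562 + \frac{72 \frac{1}{-22}}{28044}\right) = 39463 \left(-44562 + 72 \left(- \frac{1}{22}\right) \frac{1}{28044}\right) = 39463 \left(-44562 - \frac{1}{8569}\right) = 39463 \left(- \frac{381851779}{8569}\right) = - \frac{793106144983}{451}$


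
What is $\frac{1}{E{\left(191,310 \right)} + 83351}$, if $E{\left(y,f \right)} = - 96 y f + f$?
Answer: $- \frac{1}{5600499} \approx -1.7856 \cdot 10^{-7}$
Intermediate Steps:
$E{\left(y,f \right)} = f - 96 f y$ ($E{\left(y,f \right)} = - 96 f y + f = f - 96 f y$)
$\frac{1}{E{\left(191,310 \right)} + 83351} = \frac{1}{310 \left(1 - 18336\right) + 83351} = \frac{1}{310 \left(-18335\right) + 83351} = \frac{1}{-5683850 + 83351} = \frac{1}{-5600499} = - \frac{1}{5600499}$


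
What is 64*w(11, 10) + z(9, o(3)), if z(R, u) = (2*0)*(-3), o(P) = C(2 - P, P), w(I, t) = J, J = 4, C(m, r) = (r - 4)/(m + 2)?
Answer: 256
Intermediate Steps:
C(m, r) = (-4 + r)/(2 + m)
w(I, t) = 4
o(P) = (-4 + P)/(4 - P) (o(P) = (-4 + P)/(2 + (2 - P)) = (-4 + P)/(4 - P))
z(R, u) = 0 (z(R, u) = 0*(-3) = 0)
64*w(11, 10) + z(9, o(3)) = 64*4 + 0 = 256 + 0 = 256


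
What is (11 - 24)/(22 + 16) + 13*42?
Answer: 20735/38 ≈ 545.66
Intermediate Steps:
(11 - 24)/(22 + 16) + 13*42 = -13/38 + 546 = 20735/38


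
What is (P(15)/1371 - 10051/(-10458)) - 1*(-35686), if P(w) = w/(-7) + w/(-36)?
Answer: 341117796601/9558612 ≈ 35687.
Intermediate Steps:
P(w) = -43*w/252 (P(w) = w*(-1/7) + w*(-1/36) = -w/7 - w/36 = -43*w/252)
(P(15)/1371 - 10051/(-10458)) - 1*(-35686) = (-43/252*15/1371 - 10051/(-10458)) - 1*(-35686) = (-215/84*1/1371 - 10051*(-1/10458)) + 35686 = (-215/115164 + 10051/10458) + 35686 = 9168769/9558612 + 35686 = 341117796601/9558612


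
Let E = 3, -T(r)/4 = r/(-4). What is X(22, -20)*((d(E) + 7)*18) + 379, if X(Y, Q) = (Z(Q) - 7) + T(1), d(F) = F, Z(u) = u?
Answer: -4301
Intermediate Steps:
T(r) = r (T(r) = -4*r/(-4) = -4*r*(-1)/4 = -(-1)*r = r)
X(Y, Q) = -6 + Q (X(Y, Q) = (Q - 7) + 1 = (-7 + Q) + 1 = -6 + Q)
X(22, -20)*((d(E) + 7)*18) + 379 = (-6 - 20)*((3 + 7)*18) + 379 = -260*18 + 379 = -26*180 + 379 = -4680 + 379 = -4301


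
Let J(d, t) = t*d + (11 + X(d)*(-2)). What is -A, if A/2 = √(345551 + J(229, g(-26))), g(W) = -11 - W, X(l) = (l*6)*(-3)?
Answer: -2*√357241 ≈ -1195.4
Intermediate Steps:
X(l) = -18*l (X(l) = (6*l)*(-3) = -18*l)
J(d, t) = 11 + 36*d + d*t (J(d, t) = t*d + (11 - 18*d*(-2)) = d*t + (11 + 36*d) = 11 + 36*d + d*t)
A = 2*√357241 (A = 2*√(345551 + (11 + 36*229 + 229*(-11 - 1*(-26)))) = 2*√(345551 + (11 + 8244 + 229*(-11 + 26))) = 2*√(345551 + (11 + 8244 + 229*15)) = 2*√(345551 + (11 + 8244 + 3435)) = 2*√(345551 + 11690) = 2*√357241 ≈ 1195.4)
-A = -2*√357241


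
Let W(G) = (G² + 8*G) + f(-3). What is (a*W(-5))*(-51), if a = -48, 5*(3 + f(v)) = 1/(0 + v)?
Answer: -221136/5 ≈ -44227.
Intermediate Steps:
f(v) = -3 + 1/(5*v) (f(v) = -3 + 1/(5*(0 + v)) = -3 + 1/(5*v))
W(G) = -46/15 + G² + 8*G (W(G) = (G² + 8*G) + (-3 + (⅕)/(-3)) = (G² + 8*G) + (-3 + (⅕)*(-⅓)) = (G² + 8*G) + (-3 - 1/15) = (G² + 8*G) - 46/15 = -46/15 + G² + 8*G)
(a*W(-5))*(-51) = -48*(-46/15 + (-5)² + 8*(-5))*(-51) = -48*(-46/15 + 25 - 40)*(-51) = -48*(-271/15)*(-51) = (4336/5)*(-51) = -221136/5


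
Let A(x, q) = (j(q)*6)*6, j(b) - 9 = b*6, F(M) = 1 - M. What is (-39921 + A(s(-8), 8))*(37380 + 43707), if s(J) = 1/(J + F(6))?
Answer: -3070683603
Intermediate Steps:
s(J) = 1/(-5 + J) (s(J) = 1/(J + (1 - 1*6)) = 1/(J + (1 - 6)) = 1/(J - 5) = 1/(-5 + J))
j(b) = 9 + 6*b (j(b) = 9 + b*6 = 9 + 6*b)
A(x, q) = 324 + 216*q (A(x, q) = ((9 + 6*q)*6)*6 = (54 + 36*q)*6 = 324 + 216*q)
(-39921 + A(s(-8), 8))*(37380 + 43707) = (-39921 + (324 + 216*8))*(37380 + 43707) = (-39921 + (324 + 1728))*81087 = (-39921 + 2052)*81087 = -37869*81087 = -3070683603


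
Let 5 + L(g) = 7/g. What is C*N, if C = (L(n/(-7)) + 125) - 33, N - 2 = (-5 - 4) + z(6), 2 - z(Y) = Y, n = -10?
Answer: -10109/10 ≈ -1010.9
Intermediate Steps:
z(Y) = 2 - Y
L(g) = -5 + 7/g
N = -11 (N = 2 + ((-5 - 4) + (2 - 1*6)) = 2 + (-9 + (2 - 6)) = 2 + (-9 - 4) = 2 - 13 = -11)
C = 919/10 (C = ((-5 + 7/((-10/(-7)))) + 125) - 33 = ((-5 + 7/((-10*(-⅐)))) + 125) - 33 = ((-5 + 7/(10/7)) + 125) - 33 = ((-5 + 7*(7/10)) + 125) - 33 = ((-5 + 49/10) + 125) - 33 = (-⅒ + 125) - 33 = 1249/10 - 33 = 919/10 ≈ 91.900)
C*N = (919/10)*(-11) = -10109/10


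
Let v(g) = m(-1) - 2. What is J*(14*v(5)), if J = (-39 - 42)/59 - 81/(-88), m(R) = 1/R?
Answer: 49329/2596 ≈ 19.002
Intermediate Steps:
v(g) = -3 (v(g) = 1/(-1) - 2 = -1 - 2 = -3)
J = -2349/5192 (J = -81*1/59 - 81*(-1/88) = -81/59 + 81/88 = -2349/5192 ≈ -0.45243)
J*(14*v(5)) = -16443*(-3)/2596 = -2349/5192*(-42) = 49329/2596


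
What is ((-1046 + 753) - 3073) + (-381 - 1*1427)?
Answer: -5174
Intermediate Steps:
((-1046 + 753) - 3073) + (-381 - 1*1427) = (-293 - 3073) + (-381 - 1427) = -3366 - 1808 = -5174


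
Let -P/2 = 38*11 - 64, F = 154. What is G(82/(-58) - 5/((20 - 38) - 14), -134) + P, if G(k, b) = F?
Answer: -554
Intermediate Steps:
G(k, b) = 154
P = -708 (P = -2*(38*11 - 64) = -2*(418 - 64) = -2*354 = -708)
G(82/(-58) - 5/((20 - 38) - 14), -134) + P = 154 - 708 = -554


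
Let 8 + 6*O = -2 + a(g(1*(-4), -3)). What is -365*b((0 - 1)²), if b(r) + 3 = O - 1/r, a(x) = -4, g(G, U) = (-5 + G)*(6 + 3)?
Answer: 6935/3 ≈ 2311.7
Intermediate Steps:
g(G, U) = -45 + 9*G (g(G, U) = (-5 + G)*9 = -45 + 9*G)
O = -7/3 (O = -4/3 + (-2 - 4)/6 = -4/3 + (⅙)*(-6) = -4/3 - 1 = -7/3 ≈ -2.3333)
b(r) = -16/3 - 1/r (b(r) = -3 + (-7/3 - 1/r) = -16/3 - 1/r)
-365*b((0 - 1)²) = -365*(-16/3 - 1/((0 - 1)²)) = -365*(-16/3 - 1/((-1)²)) = -365*(-16/3 - 1/1) = -365*(-16/3 - 1*1) = -365*(-16/3 - 1) = -365*(-19/3) = 6935/3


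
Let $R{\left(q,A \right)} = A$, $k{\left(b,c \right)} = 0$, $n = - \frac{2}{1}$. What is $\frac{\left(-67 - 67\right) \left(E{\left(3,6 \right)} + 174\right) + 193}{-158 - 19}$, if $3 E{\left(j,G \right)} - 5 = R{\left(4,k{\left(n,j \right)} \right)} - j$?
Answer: $\frac{69637}{531} \approx 131.14$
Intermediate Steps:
$n = -2$ ($n = \left(-2\right) 1 = -2$)
$E{\left(j,G \right)} = \frac{5}{3} - \frac{j}{3}$ ($E{\left(j,G \right)} = \frac{5}{3} + \frac{0 - j}{3} = \frac{5}{3} + \frac{\left(-1\right) j}{3} = \frac{5}{3} - \frac{j}{3}$)
$\frac{\left(-67 - 67\right) \left(E{\left(3,6 \right)} + 174\right) + 193}{-158 - 19} = \frac{\left(-67 - 67\right) \left(\left(\frac{5}{3} - 1\right) + 174\right) + 193}{-158 - 19} = \frac{\left(-67 - 67\right) \left(\left(\frac{5}{3} - 1\right) + 174\right) + 193}{-177} = \left(\left(-67 - 67\right) \left(\frac{2}{3} + 174\right) + 193\right) \left(- \frac{1}{177}\right) = \left(\left(-134\right) \frac{524}{3} + 193\right) \left(- \frac{1}{177}\right) = \left(- \frac{70216}{3} + 193\right) \left(- \frac{1}{177}\right) = \left(- \frac{69637}{3}\right) \left(- \frac{1}{177}\right) = \frac{69637}{531}$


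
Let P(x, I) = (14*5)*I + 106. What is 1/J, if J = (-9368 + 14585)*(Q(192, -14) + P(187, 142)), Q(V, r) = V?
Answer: 1/53411646 ≈ 1.8723e-8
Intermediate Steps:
P(x, I) = 106 + 70*I (P(x, I) = 70*I + 106 = 106 + 70*I)
J = 53411646 (J = (-9368 + 14585)*(192 + (106 + 70*142)) = 5217*(192 + (106 + 9940)) = 5217*(192 + 10046) = 5217*10238 = 53411646)
1/J = 1/53411646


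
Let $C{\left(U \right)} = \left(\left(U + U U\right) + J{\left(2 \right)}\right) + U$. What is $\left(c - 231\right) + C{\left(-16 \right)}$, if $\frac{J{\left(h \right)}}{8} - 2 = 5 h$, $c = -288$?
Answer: $-199$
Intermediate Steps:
$J{\left(h \right)} = 16 + 40 h$ ($J{\left(h \right)} = 16 + 8 \cdot 5 h = 16 + 40 h$)
$C{\left(U \right)} = 96 + U^{2} + 2 U$ ($C{\left(U \right)} = \left(\left(U + U U\right) + \left(16 + 40 \cdot 2\right)\right) + U = \left(\left(U + U^{2}\right) + \left(16 + 80\right)\right) + U = \left(\left(U + U^{2}\right) + 96\right) + U = \left(96 + U + U^{2}\right) + U = 96 + U^{2} + 2 U$)
$\left(c - 231\right) + C{\left(-16 \right)} = \left(-288 - 231\right) + \left(96 + \left(-16\right)^{2} + 2 \left(-16\right)\right) = \left(-288 - 231\right) + \left(96 + 256 - 32\right) = -519 + 320 = -199$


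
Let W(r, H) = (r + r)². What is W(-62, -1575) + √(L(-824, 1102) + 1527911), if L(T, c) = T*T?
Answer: 15376 + √2206887 ≈ 16862.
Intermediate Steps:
L(T, c) = T²
W(r, H) = 4*r² (W(r, H) = (2*r)² = 4*r²)
W(-62, -1575) + √(L(-824, 1102) + 1527911) = 4*(-62)² + √((-824)² + 1527911) = 4*3844 + √(678976 + 1527911) = 15376 + √2206887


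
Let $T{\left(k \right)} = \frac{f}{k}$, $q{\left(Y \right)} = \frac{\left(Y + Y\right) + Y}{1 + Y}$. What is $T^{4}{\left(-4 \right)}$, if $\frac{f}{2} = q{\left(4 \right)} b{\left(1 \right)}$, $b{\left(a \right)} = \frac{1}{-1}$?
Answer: $\frac{1296}{625} \approx 2.0736$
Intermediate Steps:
$q{\left(Y \right)} = \frac{3 Y}{1 + Y}$ ($q{\left(Y \right)} = \frac{2 Y + Y}{1 + Y} = \frac{3 Y}{1 + Y}$)
$b{\left(a \right)} = -1$
$f = - \frac{24}{5}$ ($f = 2 \cdot 3 \cdot 4 \frac{1}{1 + 4} \left(-1\right) = 2 \cdot 3 \cdot 4 \cdot \frac{1}{5} \left(-1\right) = 2 \cdot \frac{12}{5} \left(-1\right) = 2 \left(- \frac{12}{5}\right) = - \frac{24}{5} \approx -4.8$)
$T{\left(k \right)} = - \frac{24}{5 k}$
$T^{4}{\left(-4 \right)} = \left(- \frac{24}{5 \left(-4\right)}\right)^{4} = \left(\left(- \frac{24}{5}\right) \left(- \frac{1}{4}\right)\right)^{4} = \left(\frac{6}{5}\right)^{4} = \frac{1296}{625}$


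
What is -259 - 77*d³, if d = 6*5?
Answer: -2079259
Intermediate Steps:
d = 30
-259 - 77*d³ = -259 - 77*30³ = -259 - 77*27000 = -259 - 2079000 = -2079259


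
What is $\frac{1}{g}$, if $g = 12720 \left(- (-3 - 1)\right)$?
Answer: $\frac{1}{50880} \approx 1.9654 \cdot 10^{-5}$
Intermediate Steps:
$g = 50880$ ($g = 12720 \left(\left(-1\right) \left(-4\right)\right) = 12720 \cdot 4 = 50880$)
$\frac{1}{g} = \frac{1}{50880}$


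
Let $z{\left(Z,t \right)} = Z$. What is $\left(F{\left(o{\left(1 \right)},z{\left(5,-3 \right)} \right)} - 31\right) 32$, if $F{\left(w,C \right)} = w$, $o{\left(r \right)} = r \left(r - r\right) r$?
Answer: $-992$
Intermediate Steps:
$o{\left(r \right)} = 0$ ($o{\left(r \right)} = r 0 r = 0 r = 0$)
$\left(F{\left(o{\left(1 \right)},z{\left(5,-3 \right)} \right)} - 31\right) 32 = \left(0 - 31\right) 32 = \left(-31\right) 32 = -992$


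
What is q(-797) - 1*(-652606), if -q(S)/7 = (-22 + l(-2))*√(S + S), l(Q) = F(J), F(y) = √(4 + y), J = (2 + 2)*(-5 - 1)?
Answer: 652606 + 14*√7970 + 154*I*√1594 ≈ 6.5386e+5 + 6148.4*I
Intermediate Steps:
J = -24 (J = 4*(-6) = -24)
l(Q) = 2*I*√5 (l(Q) = √(4 - 24) = √(-20) = 2*I*√5)
q(S) = -7*√2*√S*(-22 + 2*I*√5) (q(S) = -7*(-22 + 2*I*√5)*√(S + S) = -7*(-22 + 2*I*√5)*√(2*S) = -7*(-22 + 2*I*√5)*√2*√S = -7*√2*√S*(-22 + 2*I*√5))
q(-797) - 1*(-652606) = 14*√2*√(-797)*(11 - I*√5) - 1*(-652606) = 14*√2*(I*√797)*(11 - I*√5) + 652606 = 14*I*√1594*(11 - I*√5) + 652606 = 652606 + 14*I*√1594*(11 - I*√5)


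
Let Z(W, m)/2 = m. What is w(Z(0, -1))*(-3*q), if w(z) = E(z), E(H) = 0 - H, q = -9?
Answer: 54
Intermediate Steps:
Z(W, m) = 2*m
E(H) = -H
w(z) = -z
w(Z(0, -1))*(-3*q) = (-2*(-1))*(-3*(-9)) = -1*(-2)*27 = 2*27 = 54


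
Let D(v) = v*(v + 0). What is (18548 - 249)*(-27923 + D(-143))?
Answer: -136766726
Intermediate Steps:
D(v) = v² (D(v) = v*v = v²)
(18548 - 249)*(-27923 + D(-143)) = (18548 - 249)*(-27923 + (-143)²) = 18299*(-27923 + 20449) = 18299*(-7474) = -136766726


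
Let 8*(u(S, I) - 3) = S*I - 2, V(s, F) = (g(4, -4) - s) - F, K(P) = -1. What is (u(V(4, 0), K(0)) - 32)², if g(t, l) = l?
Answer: 12769/16 ≈ 798.06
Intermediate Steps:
V(s, F) = -4 - F - s (V(s, F) = (-4 - s) - F = -4 - F - s)
u(S, I) = 11/4 + I*S/8 (u(S, I) = 3 + (S*I - 2)/8 = 3 + (I*S - 2)/8 = 3 + (-2 + I*S)/8 = 3 + (-¼ + I*S/8) = 11/4 + I*S/8)
(u(V(4, 0), K(0)) - 32)² = ((11/4 + (⅛)*(-1)*(-4 - 1*0 - 1*4)) - 32)² = ((11/4 + (⅛)*(-1)*(-4 + 0 - 4)) - 32)² = ((11/4 + (⅛)*(-1)*(-8)) - 32)² = ((11/4 + 1) - 32)² = (15/4 - 32)² = (-113/4)² = 12769/16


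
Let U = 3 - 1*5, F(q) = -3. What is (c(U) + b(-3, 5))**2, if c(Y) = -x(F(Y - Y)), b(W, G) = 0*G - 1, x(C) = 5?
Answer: 36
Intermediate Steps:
b(W, G) = -1 (b(W, G) = 0 - 1 = -1)
U = -2 (U = 3 - 5 = -2)
c(Y) = -5 (c(Y) = -1*5 = -5)
(c(U) + b(-3, 5))**2 = (-5 - 1)**2 = (-6)**2 = 36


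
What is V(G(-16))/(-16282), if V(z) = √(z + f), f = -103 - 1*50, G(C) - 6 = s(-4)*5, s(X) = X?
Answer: -I*√167/16282 ≈ -0.00079369*I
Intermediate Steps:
G(C) = -14 (G(C) = 6 - 4*5 = 6 - 20 = -14)
f = -153 (f = -103 - 50 = -153)
V(z) = √(-153 + z) (V(z) = √(z - 153) = √(-153 + z))
V(G(-16))/(-16282) = √(-153 - 14)/(-16282) = √(-167)*(-1/16282) = (I*√167)*(-1/16282) = -I*√167/16282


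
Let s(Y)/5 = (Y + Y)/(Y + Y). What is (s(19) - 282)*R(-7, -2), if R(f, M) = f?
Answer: 1939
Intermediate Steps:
s(Y) = 5 (s(Y) = 5*((Y + Y)/(Y + Y)) = 5*((2*Y)/((2*Y))) = 5*((2*Y)*(1/(2*Y))) = 5*1 = 5)
(s(19) - 282)*R(-7, -2) = (5 - 282)*(-7) = -277*(-7) = 1939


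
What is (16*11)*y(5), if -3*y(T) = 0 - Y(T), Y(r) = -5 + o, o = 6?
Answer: 176/3 ≈ 58.667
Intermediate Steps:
Y(r) = 1 (Y(r) = -5 + 6 = 1)
y(T) = 1/3 (y(T) = -(0 - 1*1)/3 = -(0 - 1)/3 = -1/3*(-1) = 1/3)
(16*11)*y(5) = (16*11)*(1/3) = 176*(1/3) = 176/3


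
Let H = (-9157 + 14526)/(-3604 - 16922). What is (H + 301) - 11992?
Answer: -239974835/20526 ≈ -11691.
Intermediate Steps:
H = -5369/20526 (H = 5369/(-20526) = 5369*(-1/20526) = -5369/20526 ≈ -0.26157)
(H + 301) - 11992 = (-5369/20526 + 301) - 11992 = 6172957/20526 - 11992 = -239974835/20526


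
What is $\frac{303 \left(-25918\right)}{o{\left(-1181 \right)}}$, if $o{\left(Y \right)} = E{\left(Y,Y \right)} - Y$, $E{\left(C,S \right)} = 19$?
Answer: $- \frac{1308859}{200} \approx -6544.3$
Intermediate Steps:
$o{\left(Y \right)} = 19 - Y$
$\frac{303 \left(-25918\right)}{o{\left(-1181 \right)}} = \frac{303 \left(-25918\right)}{19 - -1181} = - \frac{7853154}{19 + 1181} = - \frac{7853154}{1200} = \left(-7853154\right) \frac{1}{1200} = - \frac{1308859}{200}$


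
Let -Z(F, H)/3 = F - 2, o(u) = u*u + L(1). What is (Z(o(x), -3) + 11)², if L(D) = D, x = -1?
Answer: 121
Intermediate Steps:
o(u) = 1 + u² (o(u) = u*u + 1 = u² + 1 = 1 + u²)
Z(F, H) = 6 - 3*F (Z(F, H) = -3*(F - 2) = -3*(-2 + F) = 6 - 3*F)
(Z(o(x), -3) + 11)² = ((6 - 3*(1 + (-1)²)) + 11)² = ((6 - 3*(1 + 1)) + 11)² = ((6 - 3*2) + 11)² = ((6 - 6) + 11)² = (0 + 11)² = 11² = 121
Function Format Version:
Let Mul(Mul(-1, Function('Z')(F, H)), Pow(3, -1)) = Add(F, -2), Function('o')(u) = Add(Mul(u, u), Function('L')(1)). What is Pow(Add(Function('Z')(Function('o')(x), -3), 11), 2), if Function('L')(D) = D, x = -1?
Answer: 121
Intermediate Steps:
Function('o')(u) = Add(1, Pow(u, 2)) (Function('o')(u) = Add(Mul(u, u), 1) = Add(Pow(u, 2), 1) = Add(1, Pow(u, 2)))
Function('Z')(F, H) = Add(6, Mul(-3, F)) (Function('Z')(F, H) = Mul(-3, Add(F, -2)) = Mul(-3, Add(-2, F)) = Add(6, Mul(-3, F)))
Pow(Add(Function('Z')(Function('o')(x), -3), 11), 2) = Pow(Add(Add(6, Mul(-3, Add(1, Pow(-1, 2)))), 11), 2) = Pow(Add(Add(6, Mul(-3, Add(1, 1))), 11), 2) = Pow(Add(Add(6, Mul(-3, 2)), 11), 2) = Pow(Add(Add(6, -6), 11), 2) = Pow(Add(0, 11), 2) = Pow(11, 2) = 121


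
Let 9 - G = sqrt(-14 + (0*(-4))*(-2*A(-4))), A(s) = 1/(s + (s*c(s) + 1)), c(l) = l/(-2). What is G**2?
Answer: (9 - I*sqrt(14))**2 ≈ 67.0 - 67.35*I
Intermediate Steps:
c(l) = -l/2 (c(l) = l*(-1/2) = -l/2)
A(s) = 1/(1 + s - s**2/2) (A(s) = 1/(s + (s*(-s/2) + 1)) = 1/(s + (-s**2/2 + 1)) = 1/(s + (1 - s**2/2)) = 1/(1 + s - s**2/2))
G = 9 - I*sqrt(14) (G = 9 - sqrt(-14 + (0*(-4))*(-4/(2 - 1*(-4)**2 + 2*(-4)))) = 9 - sqrt(-14 + 0*(-4/(2 - 1*16 - 8))) = 9 - sqrt(-14 + 0*(-4/(2 - 16 - 8))) = 9 - sqrt(-14 + 0*(-4/(-22))) = 9 - sqrt(-14 + 0*(-4*(-1)/22)) = 9 - sqrt(-14 + 0*(-2*(-1/11))) = 9 - sqrt(-14 + 0*(2/11)) = 9 - sqrt(-14 + 0) = 9 - sqrt(-14) = 9 - I*sqrt(14) ≈ 9.0 - 3.7417*I)
G**2 = (9 - I*sqrt(14))**2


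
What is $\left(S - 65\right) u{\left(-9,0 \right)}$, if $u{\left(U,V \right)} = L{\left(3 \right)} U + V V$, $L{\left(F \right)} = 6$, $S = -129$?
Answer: $10476$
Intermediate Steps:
$u{\left(U,V \right)} = V^{2} + 6 U$ ($u{\left(U,V \right)} = 6 U + V V = 6 U + V^{2} = V^{2} + 6 U$)
$\left(S - 65\right) u{\left(-9,0 \right)} = \left(-129 - 65\right) \left(0^{2} + 6 \left(-9\right)\right) = - 194 \left(0 - 54\right) = \left(-194\right) \left(-54\right) = 10476$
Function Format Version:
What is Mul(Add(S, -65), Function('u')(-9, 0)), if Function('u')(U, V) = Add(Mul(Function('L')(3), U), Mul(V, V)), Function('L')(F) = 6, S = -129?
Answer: 10476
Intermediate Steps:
Function('u')(U, V) = Add(Pow(V, 2), Mul(6, U)) (Function('u')(U, V) = Add(Mul(6, U), Mul(V, V)) = Add(Mul(6, U), Pow(V, 2)) = Add(Pow(V, 2), Mul(6, U)))
Mul(Add(S, -65), Function('u')(-9, 0)) = Mul(Add(-129, -65), Add(Pow(0, 2), Mul(6, -9))) = Mul(-194, Add(0, -54)) = Mul(-194, -54) = 10476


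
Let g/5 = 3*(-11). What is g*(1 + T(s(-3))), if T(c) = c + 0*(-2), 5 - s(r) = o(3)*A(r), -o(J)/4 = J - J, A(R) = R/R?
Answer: -990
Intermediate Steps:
A(R) = 1
o(J) = 0 (o(J) = -4*(J - J) = -4*0 = 0)
g = -165 (g = 5*(3*(-11)) = 5*(-33) = -165)
s(r) = 5 (s(r) = 5 - 0 = 5 - 1*0 = 5 + 0 = 5)
T(c) = c (T(c) = c + 0 = c)
g*(1 + T(s(-3))) = -165*(1 + 5) = -165*6 = -990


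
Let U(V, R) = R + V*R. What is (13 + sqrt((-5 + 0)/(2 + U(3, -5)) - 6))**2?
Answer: (78 + I*sqrt(206))**2/36 ≈ 163.28 + 62.195*I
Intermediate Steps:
U(V, R) = R + R*V
(13 + sqrt((-5 + 0)/(2 + U(3, -5)) - 6))**2 = (13 + sqrt((-5 + 0)/(2 - 5*(1 + 3)) - 6))**2 = (13 + sqrt(-5/(2 - 5*4) - 6))**2 = (13 + sqrt(-5/(2 - 20) - 6))**2 = (13 + sqrt(-5/(-18) - 6))**2 = (13 + sqrt(-5*(-1/18) - 6))**2 = (13 + sqrt(5/18 - 6))**2 = (13 + sqrt(-103/18))**2 = (13 + I*sqrt(206)/6)**2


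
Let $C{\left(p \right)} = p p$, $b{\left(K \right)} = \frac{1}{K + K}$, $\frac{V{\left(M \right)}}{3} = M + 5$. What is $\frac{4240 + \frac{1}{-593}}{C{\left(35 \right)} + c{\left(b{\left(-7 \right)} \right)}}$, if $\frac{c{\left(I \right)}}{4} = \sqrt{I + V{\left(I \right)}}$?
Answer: $\frac{21560285425}{6228117111} - \frac{10057276 \sqrt{721}}{6228117111} \approx 3.4184$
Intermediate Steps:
$V{\left(M \right)} = 15 + 3 M$ ($V{\left(M \right)} = 3 \left(M + 5\right) = 3 \left(5 + M\right) = 15 + 3 M$)
$b{\left(K \right)} = \frac{1}{2 K}$
$c{\left(I \right)} = 4 \sqrt{15 + 4 I}$ ($c{\left(I \right)} = 4 \sqrt{I + \left(15 + 3 I\right)} = 4 \sqrt{15 + 4 I}$)
$C{\left(p \right)} = p^{2}$
$\frac{4240 + \frac{1}{-593}}{C{\left(35 \right)} + c{\left(b{\left(-7 \right)} \right)}} = \frac{4240 + \frac{1}{-593}}{35^{2} + 4 \sqrt{15 + 4 \frac{1}{2 \left(-7\right)}}} = \frac{4240 - \frac{1}{593}}{1225 + 4 \sqrt{15 + 4 \cdot \frac{1}{2} \left(- \frac{1}{7}\right)}} = \frac{2514319}{593 \left(1225 + 4 \sqrt{15 + 4 \left(- \frac{1}{14}\right)}\right)} = \frac{2514319}{593 \left(1225 + 4 \sqrt{15 - \frac{2}{7}}\right)} = \frac{2514319}{593 \left(1225 + 4 \sqrt{\frac{103}{7}}\right)} = \frac{2514319}{593 \left(1225 + 4 \frac{\sqrt{721}}{7}\right)} = \frac{2514319}{593 \left(1225 + \frac{4 \sqrt{721}}{7}\right)}$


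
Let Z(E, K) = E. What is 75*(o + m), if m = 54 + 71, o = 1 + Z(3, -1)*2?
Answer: 9900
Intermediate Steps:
o = 7 (o = 1 + 3*2 = 1 + 6 = 7)
m = 125
75*(o + m) = 75*(7 + 125) = 75*132 = 9900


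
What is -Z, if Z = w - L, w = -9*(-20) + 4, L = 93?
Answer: -91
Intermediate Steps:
w = 184 (w = 180 + 4 = 184)
Z = 91 (Z = 184 - 1*93 = 184 - 93 = 91)
-Z = -1*91 = -91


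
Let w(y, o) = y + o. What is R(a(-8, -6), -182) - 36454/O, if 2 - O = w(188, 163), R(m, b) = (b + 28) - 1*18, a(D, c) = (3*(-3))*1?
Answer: -23574/349 ≈ -67.547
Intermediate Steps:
w(y, o) = o + y
a(D, c) = -9 (a(D, c) = -9*1 = -9)
R(m, b) = 10 + b (R(m, b) = (28 + b) - 18 = 10 + b)
O = -349 (O = 2 - (163 + 188) = 2 - 1*351 = 2 - 351 = -349)
R(a(-8, -6), -182) - 36454/O = (10 - 182) - 36454/(-349) = -172 - 36454*(-1)/349 = -172 - 1*(-36454/349) = -172 + 36454/349 = -23574/349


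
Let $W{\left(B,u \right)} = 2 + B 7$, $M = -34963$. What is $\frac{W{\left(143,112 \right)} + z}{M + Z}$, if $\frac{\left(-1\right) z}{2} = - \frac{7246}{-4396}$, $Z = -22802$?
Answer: $- \frac{1098674}{63483735} \approx -0.017306$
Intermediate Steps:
$W{\left(B,u \right)} = 2 + 7 B$
$z = - \frac{3623}{1099}$ ($z = - 2 \left(- \frac{7246}{-4396}\right) = - 2 \left(\left(-7246\right) \left(- \frac{1}{4396}\right)\right) = \left(-2\right) \frac{3623}{2198} = - \frac{3623}{1099} \approx -3.2966$)
$\frac{W{\left(143,112 \right)} + z}{M + Z} = \frac{\left(2 + 7 \cdot 143\right) - \frac{3623}{1099}}{-34963 - 22802} = \frac{\left(2 + 1001\right) - \frac{3623}{1099}}{-57765} = \left(1003 - \frac{3623}{1099}\right) \left(- \frac{1}{57765}\right) = \frac{1098674}{1099} \left(- \frac{1}{57765}\right) = - \frac{1098674}{63483735}$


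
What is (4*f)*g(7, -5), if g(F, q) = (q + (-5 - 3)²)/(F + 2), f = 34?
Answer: 8024/9 ≈ 891.56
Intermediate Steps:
g(F, q) = (64 + q)/(2 + F) (g(F, q) = (q + (-8)²)/(2 + F) = (q + 64)/(2 + F) = (64 + q)/(2 + F))
(4*f)*g(7, -5) = (4*34)*((64 - 5)/(2 + 7)) = 136*(59/9) = 8024/9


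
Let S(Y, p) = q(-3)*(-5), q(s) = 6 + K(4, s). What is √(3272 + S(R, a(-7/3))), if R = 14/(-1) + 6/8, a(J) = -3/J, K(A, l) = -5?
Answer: 33*√3 ≈ 57.158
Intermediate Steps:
q(s) = 1 (q(s) = 6 - 5 = 1)
R = -53/4 (R = 14*(-1) + 6*(⅛) = -14 + ¾ = -53/4 ≈ -13.250)
S(Y, p) = -5 (S(Y, p) = 1*(-5) = -5)
√(3272 + S(R, a(-7/3))) = √(3272 - 5) = √3267 = 33*√3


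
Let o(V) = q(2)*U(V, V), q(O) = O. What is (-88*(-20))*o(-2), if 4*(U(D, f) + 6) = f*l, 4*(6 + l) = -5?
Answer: -8360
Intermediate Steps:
l = -29/4 (l = -6 + (¼)*(-5) = -6 - 5/4 = -29/4 ≈ -7.2500)
U(D, f) = -6 - 29*f/16 (U(D, f) = -6 + (f*(-29/4))/4 = -6 + (-29*f/4)/4 = -6 - 29*f/16)
o(V) = -12 - 29*V/8 (o(V) = 2*(-6 - 29*V/16) = -12 - 29*V/8)
(-88*(-20))*o(-2) = (-88*(-20))*(-12 - 29/8*(-2)) = 1760*(-12 + 29/4) = 1760*(-19/4) = -8360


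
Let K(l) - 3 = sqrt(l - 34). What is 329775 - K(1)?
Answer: 329772 - I*sqrt(33) ≈ 3.2977e+5 - 5.7446*I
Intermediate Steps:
K(l) = 3 + sqrt(-34 + l) (K(l) = 3 + sqrt(l - 34) = 3 + sqrt(-34 + l))
329775 - K(1) = 329775 - (3 + sqrt(-34 + 1)) = 329775 - (3 + sqrt(-33)) = 329775 - (3 + I*sqrt(33)) = 329775 + (-3 - I*sqrt(33)) = 329772 - I*sqrt(33)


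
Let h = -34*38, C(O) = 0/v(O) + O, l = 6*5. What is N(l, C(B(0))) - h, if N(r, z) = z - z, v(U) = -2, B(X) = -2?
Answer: 1292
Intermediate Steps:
l = 30
C(O) = O (C(O) = 0/(-2) + O = 0*(-1/2) + O = 0 + O = O)
h = -1292
N(r, z) = 0
N(l, C(B(0))) - h = 0 - 1*(-1292) = 0 + 1292 = 1292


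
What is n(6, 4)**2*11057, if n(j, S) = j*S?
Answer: 6368832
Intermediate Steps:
n(j, S) = S*j
n(6, 4)**2*11057 = (4*6)**2*11057 = 24**2*11057 = 576*11057 = 6368832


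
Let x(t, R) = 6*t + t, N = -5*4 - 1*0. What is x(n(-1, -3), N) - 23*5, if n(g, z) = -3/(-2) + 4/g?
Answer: -265/2 ≈ -132.50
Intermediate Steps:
n(g, z) = 3/2 + 4/g (n(g, z) = -3*(-1/2) + 4/g = 3/2 + 4/g)
N = -20 (N = -20 + 0 = -20)
x(t, R) = 7*t
x(n(-1, -3), N) - 23*5 = 7*(3/2 + 4/(-1)) - 23*5 = 7*(3/2 + 4*(-1)) - 115 = 7*(3/2 - 4) - 115 = 7*(-5/2) - 115 = -35/2 - 115 = -265/2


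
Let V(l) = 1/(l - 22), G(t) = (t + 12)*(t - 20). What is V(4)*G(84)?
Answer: -1024/3 ≈ -341.33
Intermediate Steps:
G(t) = (-20 + t)*(12 + t) (G(t) = (12 + t)*(-20 + t) = (-20 + t)*(12 + t))
V(l) = 1/(-22 + l)
V(4)*G(84) = (-240 + 84² - 8*84)/(-22 + 4) = (-240 + 7056 - 672)/(-18) = -1/18*6144 = -1024/3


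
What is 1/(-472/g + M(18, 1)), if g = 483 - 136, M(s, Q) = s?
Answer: 347/5774 ≈ 0.060097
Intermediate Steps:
g = 347
1/(-472/g + M(18, 1)) = 1/(-472/347 + 18) = 1/(5774/347) = 347/5774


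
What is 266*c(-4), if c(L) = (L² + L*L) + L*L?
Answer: 12768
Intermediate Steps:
c(L) = 3*L² (c(L) = (L² + L²) + L² = 2*L² + L² = 3*L²)
266*c(-4) = 266*(3*(-4)²) = 266*(3*16) = 266*48 = 12768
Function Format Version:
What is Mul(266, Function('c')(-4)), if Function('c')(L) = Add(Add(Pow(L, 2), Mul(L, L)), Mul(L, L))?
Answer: 12768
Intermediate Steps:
Function('c')(L) = Mul(3, Pow(L, 2)) (Function('c')(L) = Add(Add(Pow(L, 2), Pow(L, 2)), Pow(L, 2)) = Add(Mul(2, Pow(L, 2)), Pow(L, 2)) = Mul(3, Pow(L, 2)))
Mul(266, Function('c')(-4)) = Mul(266, Mul(3, Pow(-4, 2))) = Mul(266, Mul(3, 16)) = Mul(266, 48) = 12768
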